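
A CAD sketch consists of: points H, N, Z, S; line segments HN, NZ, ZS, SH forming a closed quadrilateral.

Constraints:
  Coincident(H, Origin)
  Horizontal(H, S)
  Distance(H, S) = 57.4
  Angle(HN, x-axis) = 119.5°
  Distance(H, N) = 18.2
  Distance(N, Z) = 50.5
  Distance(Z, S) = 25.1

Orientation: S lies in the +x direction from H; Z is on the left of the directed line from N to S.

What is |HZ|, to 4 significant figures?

45.71

H is at the origin; H and S share the same y with |HS| = 57.4 and S in +x, so S = (57.4, 0). HN runs at 119.5° with |HN| = 18.2, so N = (-8.962, 15.84). Z is determined by |NZ| = 50.5 and |ZS| = 25.1 together: it lies at the intersection of circle(N, 50.5) and circle(S, 25.1). With |NS| = 68.23, the foot of the radical line on NS is 48.19 from N and the perpendicular offset is √(50.5² − 48.19²) = 15.11. Taking the left-of-NS solution: Z = (41.42, 19.35).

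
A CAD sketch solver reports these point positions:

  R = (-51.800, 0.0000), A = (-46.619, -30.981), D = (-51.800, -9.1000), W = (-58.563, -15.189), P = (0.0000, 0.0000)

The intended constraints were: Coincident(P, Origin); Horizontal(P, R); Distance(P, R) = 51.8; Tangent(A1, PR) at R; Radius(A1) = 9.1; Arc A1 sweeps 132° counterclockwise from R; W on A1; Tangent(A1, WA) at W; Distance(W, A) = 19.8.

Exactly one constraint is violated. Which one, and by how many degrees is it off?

Tangent(A1, WA) at W — off by 4.90°.

P = (0.00, 0.00) ✓; P.y = 0.00, R.y = 0.00 ✓; |PR| = 51.80 ✓; ∠(DR, RP) = 90.00° ✓; |DR| = 9.100 ✓; bearing(D→W) − bearing(D→R) = 132.0° ✓; |DW| = 9.100 ✓; ∠(DW, WA) = 94.90° ✗; |WA| = 19.80 ✓.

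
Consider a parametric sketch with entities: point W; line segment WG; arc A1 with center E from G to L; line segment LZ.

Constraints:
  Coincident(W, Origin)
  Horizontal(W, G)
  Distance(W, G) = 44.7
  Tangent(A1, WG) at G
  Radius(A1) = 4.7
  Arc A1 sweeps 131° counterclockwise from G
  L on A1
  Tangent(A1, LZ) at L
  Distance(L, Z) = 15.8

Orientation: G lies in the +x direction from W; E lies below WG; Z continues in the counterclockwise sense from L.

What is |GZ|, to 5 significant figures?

20.854

W is at the origin; WG is horizontal with |WG| = 44.7 and G on the +x side, so G = (44.700, 0.0000). A1 meets WG tangentially, so EG is at right angles to WG, so E = G + (0, -4.7) = (44.700, -4.7000). On A1, G sits at bearing 90° from E; a 131° counterclockwise sweep puts L at bearing 221°, so L = E + 4.7·(cos 221°, sin 221°) = (41.153, -7.7835). The tangent condition forces EL to be normal to LZ, so LZ runs along (−sin 221°, cos 221°); with |LZ| = 15.8, Z = (51.519, -19.708). Then |GZ| = |Z − G| = 20.854.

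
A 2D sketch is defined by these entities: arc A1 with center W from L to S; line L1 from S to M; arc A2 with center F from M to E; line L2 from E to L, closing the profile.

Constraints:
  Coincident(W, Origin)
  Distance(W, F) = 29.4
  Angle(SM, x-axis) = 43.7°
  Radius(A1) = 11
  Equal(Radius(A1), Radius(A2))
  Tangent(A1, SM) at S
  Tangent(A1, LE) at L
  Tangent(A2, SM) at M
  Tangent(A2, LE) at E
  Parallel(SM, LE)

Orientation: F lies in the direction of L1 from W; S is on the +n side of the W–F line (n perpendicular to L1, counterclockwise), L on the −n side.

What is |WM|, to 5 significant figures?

31.390

Tangency of A1 to both parallel lines with radius 11.0 puts S and L at W ± 11.0·n: S = (-7.5997, 7.9526), L = (7.5997, -7.9526). Equal radii place M and E the same way about F: M = F + 11.0·n = (13.656, 28.265), E = F − 11.0·n = (28.855, 12.359). Then |WM| = |M − W| = 31.390.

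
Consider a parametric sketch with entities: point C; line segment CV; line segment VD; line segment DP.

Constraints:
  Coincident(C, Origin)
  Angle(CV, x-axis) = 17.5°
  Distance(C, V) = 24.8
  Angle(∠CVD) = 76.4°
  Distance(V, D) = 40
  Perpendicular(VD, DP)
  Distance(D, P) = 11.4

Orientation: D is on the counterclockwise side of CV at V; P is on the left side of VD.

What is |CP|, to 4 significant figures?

36.45

C is at the origin; CV runs at 17.5° with length 24.8, so V = 24.8·(cos 17.5°, sin 17.5°) = (23.65, 7.458). ∠CVD = 76.4°, so VD runs at 17.5° + (180° − 76.4°) = 121.1° from the x-axis; with |VD| = 40.0, D = V + 40.0·(cos 121.1°, sin 121.1°) = (2.991, 41.71). VD ⟂ DP; with |DP| = 11.4 on the left of VD, P = D + 11.4·(-0.8563, -0.5165) = (-6.771, 35.82). Then |CP| = |P − C| = 36.45.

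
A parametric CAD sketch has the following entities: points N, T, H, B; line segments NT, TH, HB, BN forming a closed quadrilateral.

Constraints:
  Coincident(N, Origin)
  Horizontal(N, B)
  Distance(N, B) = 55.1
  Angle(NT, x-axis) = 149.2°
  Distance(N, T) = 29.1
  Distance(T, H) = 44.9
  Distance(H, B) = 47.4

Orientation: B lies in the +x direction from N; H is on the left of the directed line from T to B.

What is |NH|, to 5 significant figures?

33.956

Checks: N.y = 0.00, B.y = 0.00 ✓; |TH| = 44.90 ✓; |HB| = 47.40 ✓.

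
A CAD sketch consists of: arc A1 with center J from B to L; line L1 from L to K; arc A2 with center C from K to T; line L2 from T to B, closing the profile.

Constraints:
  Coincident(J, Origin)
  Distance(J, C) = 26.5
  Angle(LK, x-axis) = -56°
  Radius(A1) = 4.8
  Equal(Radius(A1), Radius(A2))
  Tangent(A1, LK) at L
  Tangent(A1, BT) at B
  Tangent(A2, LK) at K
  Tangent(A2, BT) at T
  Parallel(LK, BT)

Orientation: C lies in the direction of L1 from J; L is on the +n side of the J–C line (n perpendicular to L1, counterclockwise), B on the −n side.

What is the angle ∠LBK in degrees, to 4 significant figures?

70.09°

The slot axis is L1's direction at -56.0°, so u = (cos -56.0°, sin -56.0°) = (0.5592, -0.8290) and n = (−sin -56.0°, cos -56.0°) = (0.8290, 0.5592). J is at the origin and C lies 26.5 along u from J, so C = 26.5·u = (14.82, -21.97). Tangency of A1 to both parallel lines with radius 4.8 puts L and B at J ± 4.8·n: L = (3.979, 2.684), B = (-3.979, -2.684). Equal radii place K and T the same way about C: K = C + 4.8·n = (18.80, -19.29), T = C − 4.8·n = (10.84, -24.65). Then cos ∠LBK = BL·BK / (|BL||BK|), giving 70.09°.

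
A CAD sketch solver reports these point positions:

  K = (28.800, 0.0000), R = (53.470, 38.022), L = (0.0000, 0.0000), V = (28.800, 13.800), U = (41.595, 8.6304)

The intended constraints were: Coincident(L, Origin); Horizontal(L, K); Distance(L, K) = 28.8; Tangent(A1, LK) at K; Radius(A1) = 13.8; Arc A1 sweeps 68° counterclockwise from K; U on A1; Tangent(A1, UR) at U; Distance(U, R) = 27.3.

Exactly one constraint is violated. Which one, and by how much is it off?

Distance(U, R) = 27.3 — off by 4.40.

L = (0.00, 0.00) ✓; L.y = 0.00, K.y = 0.00 ✓; |LK| = 28.80 ✓; ∠(VK, KL) = 90.00° ✓; |VK| = 13.80 ✓; bearing(V→U) − bearing(V→K) = 68.00° ✓; |VU| = 13.80 ✓; ∠(VU, UR) = 90.00° ✓; |UR| = 31.70 ✗.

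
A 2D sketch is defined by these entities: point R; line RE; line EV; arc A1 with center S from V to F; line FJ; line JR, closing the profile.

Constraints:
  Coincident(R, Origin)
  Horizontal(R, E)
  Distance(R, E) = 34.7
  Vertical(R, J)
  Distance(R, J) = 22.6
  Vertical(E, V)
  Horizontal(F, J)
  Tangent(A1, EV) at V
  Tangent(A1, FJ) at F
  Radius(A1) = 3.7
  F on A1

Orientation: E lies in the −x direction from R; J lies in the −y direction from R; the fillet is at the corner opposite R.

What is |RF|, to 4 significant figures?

38.36

R is at the origin; RE is horizontal with |RE| = 34.7 and E on the −x side, so E = (-34.70, 0.000). RJ is vertical with |RJ| = 22.6 and J on the −y side, so J = (0.000, -22.60). The virtual corner opposite R is at (-34.70, -22.60). The tangent condition forces SV to be normal to EV and since A1 is tangent to FJ there, SF ⟂ FJ, with radius 3.7, so the center S sits 3.7 in from both sides at S = (-31.00, -18.90). That places the tangent points at V = (-34.70, -18.90) on EV and F = (-31.00, -22.60) on FJ. Then |RF| = |F − R| = 38.36.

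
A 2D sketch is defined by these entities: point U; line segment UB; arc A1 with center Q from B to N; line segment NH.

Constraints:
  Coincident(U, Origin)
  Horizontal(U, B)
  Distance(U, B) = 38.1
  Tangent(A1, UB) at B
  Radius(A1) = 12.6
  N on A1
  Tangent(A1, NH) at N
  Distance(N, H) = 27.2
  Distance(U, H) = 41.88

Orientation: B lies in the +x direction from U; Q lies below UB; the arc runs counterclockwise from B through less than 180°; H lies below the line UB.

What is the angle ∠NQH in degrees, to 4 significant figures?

65.14°

U is at the origin; UB is horizontal with |UB| = 38.1 and B on the +x side, so B = (38.10, 0.000). A1 meets UB tangentially, so QB is at right angles to UB, so Q = B + (0, -12.6) = (38.10, -12.60). Since QN ⟂ NH (tangency), |QH| = √(12.6² + 27.2²) = 29.98 regardless of where N sits on A1. So H lies on both circle(U, 41.88) and circle(Q, 29.98); the below-UB intersection is H = (20.23, -36.67). N is the foot of the tangent from H: N = (25.76, -10.04).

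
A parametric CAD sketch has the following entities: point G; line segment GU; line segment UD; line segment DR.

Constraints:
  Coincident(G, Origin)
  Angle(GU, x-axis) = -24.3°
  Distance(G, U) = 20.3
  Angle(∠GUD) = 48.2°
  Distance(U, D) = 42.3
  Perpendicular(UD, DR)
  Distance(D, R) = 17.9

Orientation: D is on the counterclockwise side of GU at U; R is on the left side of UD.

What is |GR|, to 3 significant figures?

28.9

G is at the origin; GU runs at -24.3° with length 20.3, so U = 20.3·(cos -24.3°, sin -24.3°) = (18.5, -8.35). ∠GUD = 48.2°, so UD runs at -24.3° + (180° − 48.2°) = 108° from the x-axis; with |UD| = 42.3, D = U + 42.3·(cos 108°, sin 108°) = (5.78, 32.0). UD ⟂ DR; with |DR| = 17.9 on the left of UD, R = D + 17.9·(-0.954, -0.301) = (-11.3, 26.6). Then |GR| = |R − G| = 28.9.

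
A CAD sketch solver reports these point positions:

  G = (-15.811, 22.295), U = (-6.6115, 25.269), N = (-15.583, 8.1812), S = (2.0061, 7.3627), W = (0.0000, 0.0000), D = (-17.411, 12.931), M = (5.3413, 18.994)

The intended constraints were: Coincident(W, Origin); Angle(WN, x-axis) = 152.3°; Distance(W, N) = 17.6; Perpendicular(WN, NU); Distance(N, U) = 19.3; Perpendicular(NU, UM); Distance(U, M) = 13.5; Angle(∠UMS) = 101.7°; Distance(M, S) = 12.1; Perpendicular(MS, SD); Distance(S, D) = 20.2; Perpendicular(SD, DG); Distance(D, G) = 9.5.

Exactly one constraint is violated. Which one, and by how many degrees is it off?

Perpendicular(SD, DG) — off by 6.31°.

W = (0.00, 0.00) ✓; WN at 152.3° ✓; |WN| = 17.60 ✓; ∠(WN, NU) = 90.00° ✓; |NU| = 19.30 ✓; ∠(NU, UM) = 90.00° ✓; |UM| = 13.50 ✓; ∠UMS = 101.7° ✓; |MS| = 12.10 ✓; ∠(MS, SD) = 90.00° ✓; |SD| = 20.20 ✓; ∠(SD, DG) = 83.69° ✗; |DG| = 9.500 ✓.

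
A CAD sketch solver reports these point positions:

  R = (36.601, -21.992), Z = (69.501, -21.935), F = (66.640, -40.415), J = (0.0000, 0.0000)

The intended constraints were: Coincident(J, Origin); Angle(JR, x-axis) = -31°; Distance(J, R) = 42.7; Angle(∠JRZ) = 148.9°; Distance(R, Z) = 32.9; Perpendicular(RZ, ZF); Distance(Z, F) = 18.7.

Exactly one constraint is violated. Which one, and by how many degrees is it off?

Perpendicular(RZ, ZF) — off by 8.90°.

J = (0.00, 0.00) ✓; JR at -31.00° ✓; |JR| = 42.70 ✓; ∠JRZ = 148.9° ✓; |RZ| = 32.90 ✓; ∠(RZ, ZF) = 98.90° ✗; |ZF| = 18.70 ✓.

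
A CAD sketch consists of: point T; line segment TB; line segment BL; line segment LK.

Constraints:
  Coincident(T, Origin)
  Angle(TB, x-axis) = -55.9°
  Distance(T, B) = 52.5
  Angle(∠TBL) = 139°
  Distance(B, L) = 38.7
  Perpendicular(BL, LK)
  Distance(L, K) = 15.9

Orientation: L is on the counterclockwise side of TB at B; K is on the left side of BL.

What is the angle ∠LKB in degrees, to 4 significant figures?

67.66°

T is at the origin; TB runs at -55.9° with length 52.5, so B = 52.5·(cos -55.9°, sin -55.9°) = (29.43, -43.47). ∠TBL = 139.0°, so BL runs at -55.9° + (180° − 139.0°) = -14.90° from the x-axis; with |BL| = 38.7, L = B + 38.7·(cos -14.90°, sin -14.90°) = (66.83, -53.42). BL ⟂ LK; with |LK| = 15.9 on the left of BL, K = L + 15.9·(0.2571, 0.9664) = (70.92, -38.06). Then cos ∠LKB = KL·KB / (|KL||KB|), giving 67.66°.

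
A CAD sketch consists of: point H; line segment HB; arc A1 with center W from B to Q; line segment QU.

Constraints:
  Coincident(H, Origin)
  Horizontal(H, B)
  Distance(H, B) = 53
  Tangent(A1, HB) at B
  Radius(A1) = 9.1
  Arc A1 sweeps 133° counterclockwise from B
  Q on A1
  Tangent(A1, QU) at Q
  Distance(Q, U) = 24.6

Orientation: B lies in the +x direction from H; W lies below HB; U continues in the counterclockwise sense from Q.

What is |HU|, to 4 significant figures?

71.37

H is at the origin; HB is horizontal with |HB| = 53.0 and B on the +x side, so B = (53.00, 0.000). The tangent condition forces WB to be normal to HB, so W = B + (0, -9.1) = (53.00, -9.100). On A1, B sits at bearing 90° from W; a 133° counterclockwise sweep puts Q at bearing 223°, so Q = W + 9.1·(cos 223°, sin 223°) = (46.34, -15.31). Since A1 is tangent to QU there, WQ ⟂ QU, so QU runs along (−sin 223°, cos 223°); with |QU| = 24.6, U = (63.12, -33.30). Then |HU| = |U − H| = 71.37.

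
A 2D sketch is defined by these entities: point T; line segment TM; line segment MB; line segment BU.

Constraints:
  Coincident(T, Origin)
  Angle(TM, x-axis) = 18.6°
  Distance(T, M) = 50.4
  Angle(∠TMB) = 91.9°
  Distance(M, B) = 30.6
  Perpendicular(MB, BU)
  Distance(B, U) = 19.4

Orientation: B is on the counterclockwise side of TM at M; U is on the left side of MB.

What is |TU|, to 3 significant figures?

44.7

T is at the origin; TM runs at 18.6° with length 50.4, so M = 50.4·(cos 18.6°, sin 18.6°) = (47.8, 16.1). ∠TMB = 91.9°, so MB runs at 18.6° + (180° − 91.9°) = 107° from the x-axis; with |MB| = 30.6, B = M + 30.6·(cos 107°, sin 107°) = (39.0, 45.4). The perpendicularity gives BU at right angles to MB; with |BU| = 19.4 on the left of MB, U = B + 19.4·(-0.958, -0.287) = (20.4, 39.8). Then |TU| = |U − T| = 44.7.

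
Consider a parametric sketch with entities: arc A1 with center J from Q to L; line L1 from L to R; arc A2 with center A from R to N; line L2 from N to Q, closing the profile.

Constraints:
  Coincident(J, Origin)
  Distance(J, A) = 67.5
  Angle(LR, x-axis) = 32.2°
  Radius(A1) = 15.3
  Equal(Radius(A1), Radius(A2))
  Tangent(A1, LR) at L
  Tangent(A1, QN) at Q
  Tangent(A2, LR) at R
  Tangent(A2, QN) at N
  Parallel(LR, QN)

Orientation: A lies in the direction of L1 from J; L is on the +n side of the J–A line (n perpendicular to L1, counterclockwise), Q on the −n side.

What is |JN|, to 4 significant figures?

69.21

The slot axis is L1's direction at 32.2°, so u = (cos 32.2°, sin 32.2°) = (0.8462, 0.5329) and n = (−sin 32.2°, cos 32.2°) = (-0.5329, 0.8462). J is at the origin and A lies 67.5 along u from J, so A = 67.5·u = (57.12, 35.97). Tangency of A1 to both parallel lines with radius 15.3 puts L and Q at J ± 15.3·n: L = (-8.153, 12.95), Q = (8.153, -12.95). Equal radii place R and N the same way about A: R = A + 15.3·n = (48.97, 48.92), N = A − 15.3·n = (65.27, 23.02). Then |JN| = |N − J| = 69.21.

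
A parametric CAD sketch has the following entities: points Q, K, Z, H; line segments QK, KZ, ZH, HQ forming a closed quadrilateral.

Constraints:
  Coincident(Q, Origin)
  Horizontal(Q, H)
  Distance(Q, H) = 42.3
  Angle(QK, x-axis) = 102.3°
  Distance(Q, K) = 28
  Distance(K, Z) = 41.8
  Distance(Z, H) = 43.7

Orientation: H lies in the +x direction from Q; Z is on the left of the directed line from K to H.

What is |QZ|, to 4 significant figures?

53.91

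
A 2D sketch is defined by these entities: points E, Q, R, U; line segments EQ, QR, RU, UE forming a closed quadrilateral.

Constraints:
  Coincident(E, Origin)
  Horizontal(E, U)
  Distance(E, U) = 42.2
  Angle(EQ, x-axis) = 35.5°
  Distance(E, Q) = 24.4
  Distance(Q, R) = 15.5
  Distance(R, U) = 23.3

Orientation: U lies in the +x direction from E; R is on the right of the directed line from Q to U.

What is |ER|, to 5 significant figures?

18.981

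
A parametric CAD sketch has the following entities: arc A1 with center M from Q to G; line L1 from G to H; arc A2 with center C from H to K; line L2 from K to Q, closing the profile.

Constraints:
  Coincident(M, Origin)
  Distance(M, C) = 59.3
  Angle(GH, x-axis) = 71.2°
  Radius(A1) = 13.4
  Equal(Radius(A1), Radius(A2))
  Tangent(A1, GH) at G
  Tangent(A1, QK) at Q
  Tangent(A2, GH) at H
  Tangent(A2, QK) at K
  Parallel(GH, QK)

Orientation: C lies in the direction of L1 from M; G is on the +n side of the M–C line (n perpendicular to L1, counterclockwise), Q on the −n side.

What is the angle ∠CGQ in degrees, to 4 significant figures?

77.27°

The slot axis is L1's direction at 71.2°, so u = (cos 71.2°, sin 71.2°) = (0.3223, 0.9466) and n = (−sin 71.2°, cos 71.2°) = (-0.9466, 0.3223). M is at the origin and C lies 59.3 along u from M, so C = 59.3·u = (19.11, 56.14). Tangency of A1 to both parallel lines with radius 13.4 puts G and Q at M ± 13.4·n: G = (-12.69, 4.318), Q = (12.69, -4.318). Then cos ∠CGQ = GC·GQ / (|GC||GQ|), giving 77.27°.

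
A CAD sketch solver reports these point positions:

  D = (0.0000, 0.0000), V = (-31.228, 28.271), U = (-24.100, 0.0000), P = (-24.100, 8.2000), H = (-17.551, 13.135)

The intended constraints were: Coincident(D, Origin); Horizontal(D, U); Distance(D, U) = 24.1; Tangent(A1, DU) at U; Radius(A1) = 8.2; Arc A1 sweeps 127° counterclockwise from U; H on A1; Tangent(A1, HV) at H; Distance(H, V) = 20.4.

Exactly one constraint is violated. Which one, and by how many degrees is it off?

Tangent(A1, HV) at H — off by 5.10°.

D = (0.00, 0.00) ✓; D.y = 0.00, U.y = 0.00 ✓; |DU| = 24.10 ✓; ∠(PU, UD) = 90.00° ✓; |PU| = 8.200 ✓; bearing(P→H) − bearing(P→U) = 127.0° ✓; |PH| = 8.200 ✓; ∠(PH, HV) = 84.90° ✗; |HV| = 20.40 ✓.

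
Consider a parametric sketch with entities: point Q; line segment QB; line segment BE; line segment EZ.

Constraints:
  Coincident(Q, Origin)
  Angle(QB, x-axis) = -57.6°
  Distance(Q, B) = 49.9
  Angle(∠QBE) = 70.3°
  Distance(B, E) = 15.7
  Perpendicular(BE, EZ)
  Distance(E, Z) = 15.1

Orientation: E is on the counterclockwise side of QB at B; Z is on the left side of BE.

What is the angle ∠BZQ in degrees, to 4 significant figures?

135.9°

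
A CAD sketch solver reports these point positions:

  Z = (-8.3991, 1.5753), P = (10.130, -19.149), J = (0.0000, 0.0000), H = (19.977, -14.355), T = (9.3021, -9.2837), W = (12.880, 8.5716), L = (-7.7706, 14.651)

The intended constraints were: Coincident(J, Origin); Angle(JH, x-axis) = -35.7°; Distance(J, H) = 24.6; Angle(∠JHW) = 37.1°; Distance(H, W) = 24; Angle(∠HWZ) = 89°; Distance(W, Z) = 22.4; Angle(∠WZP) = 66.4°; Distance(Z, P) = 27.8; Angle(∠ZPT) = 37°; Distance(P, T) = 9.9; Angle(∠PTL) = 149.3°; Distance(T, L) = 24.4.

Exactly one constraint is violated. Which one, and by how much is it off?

Distance(T, L) = 24.4 — off by 5.00.

J = (0.00, 0.00) ✓; JH at -35.70° ✓; |JH| = 24.60 ✓; ∠JHW = 37.10° ✓; |HW| = 24.00 ✓; ∠HWZ = 89.00° ✓; |WZ| = 22.40 ✓; ∠WZP = 66.40° ✓; |ZP| = 27.80 ✓; ∠ZPT = 37.00° ✓; |PT| = 9.900 ✓; ∠PTL = 149.3° ✓; |TL| = 29.40 ✗.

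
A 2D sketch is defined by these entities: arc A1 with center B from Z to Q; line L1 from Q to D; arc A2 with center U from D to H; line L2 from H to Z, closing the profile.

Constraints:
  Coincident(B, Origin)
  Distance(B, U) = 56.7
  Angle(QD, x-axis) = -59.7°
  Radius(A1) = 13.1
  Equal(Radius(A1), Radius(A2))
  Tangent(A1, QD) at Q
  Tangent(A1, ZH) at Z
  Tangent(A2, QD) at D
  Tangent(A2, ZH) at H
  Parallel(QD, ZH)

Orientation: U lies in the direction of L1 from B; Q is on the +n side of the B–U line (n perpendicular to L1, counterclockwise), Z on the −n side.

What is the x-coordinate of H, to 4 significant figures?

17.30

The slot axis is L1's direction at -59.7°, so u = (cos -59.7°, sin -59.7°) = (0.5045, -0.8634) and n = (−sin -59.7°, cos -59.7°) = (0.8634, 0.5045). B is at the origin and U lies 56.7 along u from B, so U = 56.7·u = (28.61, -48.95). Tangency of A1 to both parallel lines with radius 13.1 puts Q and Z at B ± 13.1·n: Q = (11.31, 6.609), Z = (-11.31, -6.609). Equal radii place D and H the same way about U: D = U + 13.1·n = (39.92, -42.35), H = U − 13.1·n = (17.30, -55.56). So H.x = 17.30.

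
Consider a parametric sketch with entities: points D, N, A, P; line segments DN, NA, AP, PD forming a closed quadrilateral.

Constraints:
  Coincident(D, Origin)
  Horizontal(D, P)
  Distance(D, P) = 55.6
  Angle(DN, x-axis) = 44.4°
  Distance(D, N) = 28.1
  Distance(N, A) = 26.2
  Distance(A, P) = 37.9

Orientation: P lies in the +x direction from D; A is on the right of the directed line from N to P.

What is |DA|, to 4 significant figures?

19.37

D is at the origin; DP is horizontal with |DP| = 55.6 and P in +x, so P = (55.6, 0). DN runs at 44.4° with |DN| = 28.1, so N = (20.08, 19.66). A is determined by |NA| = 26.2 and |AP| = 37.9 together: it lies at the intersection of circle(N, 26.2) and circle(P, 37.9). With |NP| = 40.60, the foot of the radical line on NP is 11.06 from N and the perpendicular offset is √(26.2² − 11.06²) = 23.75. Taking the right-of-NP solution: A = (18.26, -6.476).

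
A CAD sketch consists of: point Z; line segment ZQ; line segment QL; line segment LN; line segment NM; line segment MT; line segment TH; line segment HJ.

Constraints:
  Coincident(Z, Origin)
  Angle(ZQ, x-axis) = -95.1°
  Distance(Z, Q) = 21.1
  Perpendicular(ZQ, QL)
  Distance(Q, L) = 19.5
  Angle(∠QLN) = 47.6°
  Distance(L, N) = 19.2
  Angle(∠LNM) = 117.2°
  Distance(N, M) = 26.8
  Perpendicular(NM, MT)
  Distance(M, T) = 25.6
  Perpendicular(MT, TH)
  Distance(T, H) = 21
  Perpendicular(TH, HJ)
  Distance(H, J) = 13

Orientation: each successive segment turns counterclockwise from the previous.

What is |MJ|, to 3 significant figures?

24.5

Z is at the origin; ZQ runs at -95.1° with length 21.1, so Q = (-1.88, -21.0). ZQ is perpendicular to QL, so QL runs at -5.10°; with |QL| = 19.5, L = (17.5, -22.7). ∠QLN = 47.6° gives LN at 127° from the x-axis; with |LN| = 19.2, N = (5.91, -7.48). ∠LNM = 117.2° gives NM at -170° from the x-axis; with |NM| = 26.8, M = (-20.5, -12.2). NM is perpendicular to MT, so MT runs at -79.9°; with |MT| = 25.6, T = (-16.0, -37.4). MT is perpendicular to TH, so TH runs at 10.1°; with |TH| = 21.0, H = (4.69, -33.7). The perpendicularity gives HJ at right angles to TH, so HJ runs at 100°; with |HJ| = 13.0, J = (2.41, -20.9). Then |MJ| = |J − M| = 24.5.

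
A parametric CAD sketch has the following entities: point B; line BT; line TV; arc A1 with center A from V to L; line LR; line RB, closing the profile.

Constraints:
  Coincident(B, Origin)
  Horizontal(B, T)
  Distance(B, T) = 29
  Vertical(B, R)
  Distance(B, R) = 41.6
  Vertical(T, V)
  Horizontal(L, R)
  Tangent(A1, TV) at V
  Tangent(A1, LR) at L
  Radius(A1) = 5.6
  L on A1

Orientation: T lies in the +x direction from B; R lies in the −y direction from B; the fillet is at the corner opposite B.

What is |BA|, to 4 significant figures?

42.94

B is at the origin; BT is horizontal with |BT| = 29.0 and T on the +x side, so T = (29.00, 0.000). B and R share the same x with |BR| = 41.6 and R on the −y side, so R = (0.000, -41.60). The virtual corner opposite B is at (29.00, -41.60). Since A1 is tangent to TV there, AV ⟂ TV and the tangent condition forces AL to be normal to LR, with radius 5.6, so the center A sits 5.6 in from both sides at A = (23.40, -36.00). Then |BA| = |A − B| = 42.94.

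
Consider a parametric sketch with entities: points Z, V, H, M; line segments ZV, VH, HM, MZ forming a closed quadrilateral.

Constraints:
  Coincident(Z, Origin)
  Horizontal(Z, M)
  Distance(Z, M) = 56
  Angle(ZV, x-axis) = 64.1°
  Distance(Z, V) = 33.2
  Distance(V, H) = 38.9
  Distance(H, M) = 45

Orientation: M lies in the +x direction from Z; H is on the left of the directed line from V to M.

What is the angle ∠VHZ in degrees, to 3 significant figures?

19.1°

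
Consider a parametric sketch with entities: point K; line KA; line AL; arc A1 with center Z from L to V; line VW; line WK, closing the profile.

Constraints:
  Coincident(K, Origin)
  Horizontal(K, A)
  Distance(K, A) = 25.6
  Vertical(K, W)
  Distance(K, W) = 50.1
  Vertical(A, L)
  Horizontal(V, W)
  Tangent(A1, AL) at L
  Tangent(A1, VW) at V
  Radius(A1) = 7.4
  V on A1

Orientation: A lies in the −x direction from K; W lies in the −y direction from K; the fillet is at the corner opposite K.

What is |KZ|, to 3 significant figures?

46.4

KW is vertical with |KW| = 50.1 and W on the −y side, so W = (0.00, -50.1). The virtual corner opposite K is at (-25.6, -50.1). Tangency of A1 to AL means the radius ZL is perpendicular to AL and A1 meets VW tangentially, so ZV is at right angles to VW, with radius 7.4, so the center Z sits 7.4 in from both sides at Z = (-18.2, -42.7). Then |KZ| = |Z − K| = 46.4.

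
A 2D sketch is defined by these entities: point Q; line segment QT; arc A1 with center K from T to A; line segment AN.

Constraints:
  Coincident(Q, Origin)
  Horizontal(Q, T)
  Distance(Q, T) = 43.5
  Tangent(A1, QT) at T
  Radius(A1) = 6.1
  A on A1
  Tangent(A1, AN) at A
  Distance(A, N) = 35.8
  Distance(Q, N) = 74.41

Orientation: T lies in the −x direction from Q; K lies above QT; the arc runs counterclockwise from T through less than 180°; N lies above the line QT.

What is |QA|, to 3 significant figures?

40.8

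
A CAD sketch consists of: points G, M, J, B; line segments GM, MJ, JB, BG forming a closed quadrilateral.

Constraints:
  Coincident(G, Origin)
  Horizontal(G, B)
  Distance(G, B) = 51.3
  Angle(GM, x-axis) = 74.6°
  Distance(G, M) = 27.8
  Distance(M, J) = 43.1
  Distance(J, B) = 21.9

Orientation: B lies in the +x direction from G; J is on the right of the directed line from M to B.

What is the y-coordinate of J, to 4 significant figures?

-9.023

Checks: |MJ| = 43.10 ✓; |JB| = 21.90 ✓.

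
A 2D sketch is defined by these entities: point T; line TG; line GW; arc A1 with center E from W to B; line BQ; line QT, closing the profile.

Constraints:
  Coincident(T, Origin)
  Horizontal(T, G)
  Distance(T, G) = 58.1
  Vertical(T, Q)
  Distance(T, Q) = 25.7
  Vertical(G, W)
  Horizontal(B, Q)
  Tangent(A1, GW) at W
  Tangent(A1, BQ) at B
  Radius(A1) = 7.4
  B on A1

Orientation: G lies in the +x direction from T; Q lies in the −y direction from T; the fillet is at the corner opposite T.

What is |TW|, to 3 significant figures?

60.9

T is at the origin; TG is horizontal with |TG| = 58.1 and G on the +x side, so G = (58.1, 0.00). TQ is vertical with |TQ| = 25.7 and Q on the −y side, so Q = (0.00, -25.7). The virtual corner opposite T is at (58.1, -25.7). Tangency of A1 to GW means the radius EW is perpendicular to GW and A1 meets BQ tangentially, so EB is at right angles to BQ, with radius 7.4, so the center E sits 7.4 in from both sides at E = (50.7, -18.3). That places the tangent points at W = (58.1, -18.3) on GW and B = (50.7, -25.7) on BQ. Then |TW| = |W − T| = 60.9.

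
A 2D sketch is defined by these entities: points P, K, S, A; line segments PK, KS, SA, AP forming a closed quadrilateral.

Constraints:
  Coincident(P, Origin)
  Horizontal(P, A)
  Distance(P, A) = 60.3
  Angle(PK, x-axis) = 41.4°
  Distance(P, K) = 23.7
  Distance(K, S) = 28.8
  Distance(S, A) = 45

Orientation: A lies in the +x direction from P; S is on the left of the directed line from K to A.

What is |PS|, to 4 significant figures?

52.33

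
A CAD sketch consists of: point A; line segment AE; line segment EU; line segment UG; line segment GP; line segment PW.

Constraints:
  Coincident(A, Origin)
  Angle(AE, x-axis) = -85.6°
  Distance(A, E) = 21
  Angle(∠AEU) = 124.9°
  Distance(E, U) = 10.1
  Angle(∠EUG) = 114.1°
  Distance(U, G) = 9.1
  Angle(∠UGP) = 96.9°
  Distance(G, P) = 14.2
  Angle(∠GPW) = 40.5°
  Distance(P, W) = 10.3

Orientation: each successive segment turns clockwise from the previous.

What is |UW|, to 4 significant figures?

7.821

A is at the origin; AE runs at -85.6° with length 21.0, so E = (1.611, -20.94). ∠AEU = 124.9° gives EU at -140.7° from the x-axis; with |EU| = 10.1, U = (-6.205, -27.34). ∠EUG = 114.1° gives UG at 153.4° from the x-axis; with |UG| = 9.1, G = (-14.34, -23.26). ∠UGP = 96.9° gives GP at 70.30° from the x-axis; with |GP| = 14.2, P = (-9.555, -9.892). ∠GPW = 40.5° gives PW at -69.20° from the x-axis; with |PW| = 10.3, W = (-5.897, -19.52). Then |UW| = |W − U| = 7.821.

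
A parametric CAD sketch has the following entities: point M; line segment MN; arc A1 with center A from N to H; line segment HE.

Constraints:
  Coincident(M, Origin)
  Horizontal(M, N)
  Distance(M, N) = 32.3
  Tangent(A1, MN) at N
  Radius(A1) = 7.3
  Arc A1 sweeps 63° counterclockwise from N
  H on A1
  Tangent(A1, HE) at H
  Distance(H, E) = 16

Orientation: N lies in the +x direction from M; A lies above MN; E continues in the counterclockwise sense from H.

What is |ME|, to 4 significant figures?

49.55

On A1, N sits at bearing -90° from A; a 63° counterclockwise sweep puts H at bearing -27°, so H = A + 7.3·(cos -27°, sin -27°) = (38.80, 3.986). Tangency of A1 to HE means the radius AH is perpendicular to HE, so HE runs along (−sin -27°, cos -27°); with |HE| = 16.0, E = (46.07, 18.24). Then |ME| = |E − M| = 49.55.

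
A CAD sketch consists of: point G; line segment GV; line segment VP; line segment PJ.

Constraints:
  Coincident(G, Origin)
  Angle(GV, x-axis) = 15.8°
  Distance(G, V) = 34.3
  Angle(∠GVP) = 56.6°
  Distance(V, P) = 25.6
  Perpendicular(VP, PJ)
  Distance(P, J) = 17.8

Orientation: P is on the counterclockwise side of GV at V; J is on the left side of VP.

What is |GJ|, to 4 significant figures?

12.75

∠GVP = 56.6°, so VP runs at 15.8° + (180° − 56.6°) = 139.2° from the x-axis; with |VP| = 25.6, P = V + 25.6·(cos 139.2°, sin 139.2°) = (13.63, 26.07). The perpendicularity gives PJ at right angles to VP; with |PJ| = 17.8 on the left of VP, J = P + 17.8·(-0.6534, -0.7570) = (1.994, 12.59). Then |GJ| = |J − G| = 12.75.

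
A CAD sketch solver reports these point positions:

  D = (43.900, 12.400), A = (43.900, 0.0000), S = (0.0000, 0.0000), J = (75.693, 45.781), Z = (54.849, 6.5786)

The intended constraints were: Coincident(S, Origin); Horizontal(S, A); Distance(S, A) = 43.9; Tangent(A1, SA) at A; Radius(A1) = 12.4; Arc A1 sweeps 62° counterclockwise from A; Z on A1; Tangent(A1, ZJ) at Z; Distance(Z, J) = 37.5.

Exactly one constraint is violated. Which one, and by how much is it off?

Distance(Z, J) = 37.5 — off by 6.90.

S = (0.00, 0.00) ✓; S.y = 0.00, A.y = 0.00 ✓; |SA| = 43.90 ✓; ∠(DA, AS) = 90.00° ✓; |DA| = 12.40 ✓; bearing(D→Z) − bearing(D→A) = 62.00° ✓; |DZ| = 12.40 ✓; ∠(DZ, ZJ) = 90.00° ✓; |ZJ| = 44.40 ✗.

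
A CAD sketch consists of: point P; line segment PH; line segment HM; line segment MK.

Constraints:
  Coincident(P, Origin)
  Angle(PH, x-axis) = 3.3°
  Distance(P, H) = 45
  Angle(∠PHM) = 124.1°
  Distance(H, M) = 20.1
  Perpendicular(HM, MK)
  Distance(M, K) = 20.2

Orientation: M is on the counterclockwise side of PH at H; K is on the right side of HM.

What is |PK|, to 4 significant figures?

73.19

P is at the origin; PH runs at 3.3° with length 45.0, so H = 45.0·(cos 3.3°, sin 3.3°) = (44.93, 2.590). ∠PHM = 124.1°, so HM runs at 3.3° + (180° − 124.1°) = 59.20° from the x-axis; with |HM| = 20.1, M = H + 20.1·(cos 59.20°, sin 59.20°) = (55.22, 19.86). HM ⟂ MK; with |MK| = 20.2 on the right of HM, K = M + 20.2·(0.8590, -0.5120) = (72.57, 9.512). Then |PK| = |K − P| = 73.19.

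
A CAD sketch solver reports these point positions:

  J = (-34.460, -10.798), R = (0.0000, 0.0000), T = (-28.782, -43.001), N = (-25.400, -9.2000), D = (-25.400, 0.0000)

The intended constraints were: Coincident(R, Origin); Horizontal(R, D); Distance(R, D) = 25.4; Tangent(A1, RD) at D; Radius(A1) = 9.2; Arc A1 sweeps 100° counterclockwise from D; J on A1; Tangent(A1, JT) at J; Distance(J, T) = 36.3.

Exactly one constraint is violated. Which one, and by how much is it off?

Distance(J, T) = 36.3 — off by 3.60.

R = (0.00, 0.00) ✓; R.y = 0.00, D.y = 0.00 ✓; |RD| = 25.40 ✓; ∠(ND, DR) = 90.00° ✓; |ND| = 9.200 ✓; bearing(N→J) − bearing(N→D) = 100.0° ✓; |NJ| = 9.200 ✓; ∠(NJ, JT) = 90.00° ✓; |JT| = 32.70 ✗.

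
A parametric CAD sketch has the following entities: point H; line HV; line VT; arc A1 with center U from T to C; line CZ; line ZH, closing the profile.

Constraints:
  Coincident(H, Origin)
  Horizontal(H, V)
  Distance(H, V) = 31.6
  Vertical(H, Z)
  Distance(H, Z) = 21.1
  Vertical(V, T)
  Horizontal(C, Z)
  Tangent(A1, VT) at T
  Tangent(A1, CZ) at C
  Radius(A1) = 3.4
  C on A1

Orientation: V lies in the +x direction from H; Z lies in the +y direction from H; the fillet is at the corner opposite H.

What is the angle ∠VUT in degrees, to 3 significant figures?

79.1°

H is at the origin; HV is horizontal with |HV| = 31.6 and V on the +x side, so V = (31.6, 0.00). H and Z share the same x with |HZ| = 21.1 and Z on the +y side, so Z = (0.00, 21.1). The virtual corner opposite H is at (31.6, 21.1). The tangent condition forces UT to be normal to VT and tangency of A1 to CZ means the radius UC is perpendicular to CZ, with radius 3.4, so the center U sits 3.4 in from both sides at U = (28.2, 17.7). That places the tangent points at T = (31.6, 17.7) on VT and C = (28.2, 21.1) on CZ. Then cos ∠VUT = UV·UT / (|UV||UT|), giving 79.1°.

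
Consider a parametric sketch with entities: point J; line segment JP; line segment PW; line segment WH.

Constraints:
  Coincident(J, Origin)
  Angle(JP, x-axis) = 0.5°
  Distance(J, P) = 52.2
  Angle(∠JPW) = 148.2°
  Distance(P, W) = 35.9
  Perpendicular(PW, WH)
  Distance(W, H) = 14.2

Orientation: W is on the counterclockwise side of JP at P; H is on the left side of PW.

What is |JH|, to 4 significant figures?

81.36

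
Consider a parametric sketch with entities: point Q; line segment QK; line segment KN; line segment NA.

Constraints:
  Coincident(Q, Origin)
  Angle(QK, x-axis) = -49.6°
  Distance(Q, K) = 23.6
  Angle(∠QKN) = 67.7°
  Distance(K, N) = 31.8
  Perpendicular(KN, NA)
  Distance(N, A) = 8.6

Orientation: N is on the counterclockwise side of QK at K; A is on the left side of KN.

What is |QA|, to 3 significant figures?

26.4

Q is at the origin; QK runs at -49.6° with length 23.6, so K = 23.6·(cos -49.6°, sin -49.6°) = (15.3, -18.0). ∠QKN = 67.7°, so KN runs at -49.6° + (180° − 67.7°) = 62.7° from the x-axis; with |KN| = 31.8, N = K + 31.8·(cos 62.7°, sin 62.7°) = (29.9, 10.3). KN is perpendicular to NA; with |NA| = 8.6 on the left of KN, A = N + 8.6·(-0.889, 0.459) = (22.2, 14.2). Then |QA| = |A − Q| = 26.4.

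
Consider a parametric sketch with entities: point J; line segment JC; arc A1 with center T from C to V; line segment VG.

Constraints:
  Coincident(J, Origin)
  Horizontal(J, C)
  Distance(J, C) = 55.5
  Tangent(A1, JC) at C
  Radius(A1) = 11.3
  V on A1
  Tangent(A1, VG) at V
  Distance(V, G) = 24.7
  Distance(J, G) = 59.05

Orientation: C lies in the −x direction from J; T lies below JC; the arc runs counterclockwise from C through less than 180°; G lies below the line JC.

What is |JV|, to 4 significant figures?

66.39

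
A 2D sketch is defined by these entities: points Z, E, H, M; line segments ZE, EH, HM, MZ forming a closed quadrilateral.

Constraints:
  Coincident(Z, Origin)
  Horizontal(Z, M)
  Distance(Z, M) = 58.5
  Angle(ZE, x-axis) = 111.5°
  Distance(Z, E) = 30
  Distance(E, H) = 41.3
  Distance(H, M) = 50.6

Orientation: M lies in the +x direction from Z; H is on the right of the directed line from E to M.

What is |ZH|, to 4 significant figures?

12.05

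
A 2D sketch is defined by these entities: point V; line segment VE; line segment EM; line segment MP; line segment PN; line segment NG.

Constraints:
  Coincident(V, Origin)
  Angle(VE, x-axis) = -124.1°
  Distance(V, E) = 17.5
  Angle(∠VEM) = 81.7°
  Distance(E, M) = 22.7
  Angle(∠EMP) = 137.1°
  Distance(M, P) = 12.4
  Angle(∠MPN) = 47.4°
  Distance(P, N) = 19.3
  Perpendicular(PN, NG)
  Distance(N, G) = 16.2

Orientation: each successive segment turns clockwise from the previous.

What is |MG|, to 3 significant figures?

13.0

V is at the origin; VE runs at -124.1° with length 17.5, so E = (-9.81, -14.5). ∠VEM = 81.7° gives EM at 138° from the x-axis; with |EM| = 22.7, M = (-26.6, 0.816). ∠EMP = 137.1° gives MP at 94.7° from the x-axis; with |MP| = 12.4, P = (-27.6, 13.2). ∠MPN = 47.4° gives PN at -37.9° from the x-axis; with |PN| = 19.3, N = (-12.4, 1.32). PN ⟂ NG, so NG runs at -128°; with |NG| = 16.2, G = (-22.3, -11.5). Then |MG| = |G − M| = 13.0.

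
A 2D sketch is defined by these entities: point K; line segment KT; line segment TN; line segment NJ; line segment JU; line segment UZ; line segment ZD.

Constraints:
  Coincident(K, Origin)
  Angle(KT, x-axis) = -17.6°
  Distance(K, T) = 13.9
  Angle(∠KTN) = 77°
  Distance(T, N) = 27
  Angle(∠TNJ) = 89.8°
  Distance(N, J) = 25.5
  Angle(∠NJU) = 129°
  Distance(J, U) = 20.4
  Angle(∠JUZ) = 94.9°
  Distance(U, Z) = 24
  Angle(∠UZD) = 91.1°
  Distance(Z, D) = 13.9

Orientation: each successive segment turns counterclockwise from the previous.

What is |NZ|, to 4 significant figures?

38.71

K is at the origin; KT runs at -17.6° with length 13.9, so T = (13.25, -4.203). ∠KTN = 77.0° gives TN at 85.40° from the x-axis; with |TN| = 27.0, N = (15.41, 22.71). ∠TNJ = 89.8° gives NJ at 175.6° from the x-axis; with |NJ| = 25.5, J = (-10.01, 24.67). ∠NJU = 129.0° gives JU at -133.4° from the x-axis; with |JU| = 20.4, U = (-24.03, 9.844). ∠JUZ = 94.9° gives UZ at -48.30° from the x-axis; with |UZ| = 24.0, Z = (-8.061, -8.075). Then |NZ| = |Z − N| = 38.71.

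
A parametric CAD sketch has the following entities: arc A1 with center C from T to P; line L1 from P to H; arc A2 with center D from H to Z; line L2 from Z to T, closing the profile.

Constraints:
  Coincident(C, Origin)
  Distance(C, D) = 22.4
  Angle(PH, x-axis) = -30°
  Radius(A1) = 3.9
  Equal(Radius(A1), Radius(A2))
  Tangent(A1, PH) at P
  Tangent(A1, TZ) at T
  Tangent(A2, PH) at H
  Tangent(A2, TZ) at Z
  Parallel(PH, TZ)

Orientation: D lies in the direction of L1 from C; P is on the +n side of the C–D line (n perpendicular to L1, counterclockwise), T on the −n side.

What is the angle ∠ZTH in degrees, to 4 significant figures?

19.20°

The slot axis is L1's direction at -30.0°, so u = (cos -30.0°, sin -30.0°) = (0.8660, -0.5000) and n = (−sin -30.0°, cos -30.0°) = (0.5000, 0.8660). C is at the origin and D lies 22.4 along u from C, so D = 22.4·u = (19.40, -11.20). Tangency of A1 to both parallel lines with radius 3.9 puts P and T at C ± 3.9·n: P = (1.950, 3.377), T = (-1.950, -3.377). Equal radii place H and Z the same way about D: H = D + 3.9·n = (21.35, -7.823), Z = D − 3.9·n = (17.45, -14.58). Then cos ∠ZTH = TZ·TH / (|TZ||TH|), giving 19.20°.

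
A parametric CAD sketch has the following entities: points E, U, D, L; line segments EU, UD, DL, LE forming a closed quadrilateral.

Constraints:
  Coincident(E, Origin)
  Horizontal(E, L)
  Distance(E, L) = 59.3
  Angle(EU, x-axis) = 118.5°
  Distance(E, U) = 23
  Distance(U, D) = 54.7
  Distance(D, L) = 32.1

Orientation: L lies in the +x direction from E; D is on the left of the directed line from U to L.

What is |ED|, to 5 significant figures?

51.357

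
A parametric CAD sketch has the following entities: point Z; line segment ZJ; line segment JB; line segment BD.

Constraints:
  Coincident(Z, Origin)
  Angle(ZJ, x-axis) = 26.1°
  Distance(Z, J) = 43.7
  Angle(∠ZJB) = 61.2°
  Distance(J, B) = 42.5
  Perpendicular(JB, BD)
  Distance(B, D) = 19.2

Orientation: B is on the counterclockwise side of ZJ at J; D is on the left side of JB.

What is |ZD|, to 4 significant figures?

28.72

Z is at the origin; ZJ runs at 26.1° with length 43.7, so J = 43.7·(cos 26.1°, sin 26.1°) = (39.24, 19.23). ∠ZJB = 61.2°, so JB runs at 26.1° + (180° − 61.2°) = 144.9° from the x-axis; with |JB| = 42.5, B = J + 42.5·(cos 144.9°, sin 144.9°) = (4.472, 43.66). JB ⟂ BD; with |BD| = 19.2 on the left of JB, D = B + 19.2·(-0.5750, -0.8181) = (-6.568, 27.95). Then |ZD| = |D − Z| = 28.72.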